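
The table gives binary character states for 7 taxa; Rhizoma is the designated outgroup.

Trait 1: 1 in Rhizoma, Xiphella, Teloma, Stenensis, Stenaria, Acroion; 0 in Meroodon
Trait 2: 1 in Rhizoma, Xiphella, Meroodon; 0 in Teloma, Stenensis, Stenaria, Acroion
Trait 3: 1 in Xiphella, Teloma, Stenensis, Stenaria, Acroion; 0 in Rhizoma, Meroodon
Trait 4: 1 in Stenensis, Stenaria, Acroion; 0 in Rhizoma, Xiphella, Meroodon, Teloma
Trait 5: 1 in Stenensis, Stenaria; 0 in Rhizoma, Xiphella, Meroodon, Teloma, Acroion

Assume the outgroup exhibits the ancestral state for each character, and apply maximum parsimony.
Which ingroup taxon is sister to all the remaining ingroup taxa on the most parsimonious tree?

Meroodon

Character polarity is set by the outgroup: the derived state is whichever differs from the outgroup's state, so for Trait 1, Trait 2 the derived state is '0', and for the remaining characters it is '1'.
Trait 1 (derived state '0') is unique to Meroodon (autapomorphy; uninformative for grouping).
Only Acroion, Stenaria, Stenensis, and Teloma show the derived state '0' for Trait 2, supporting them as a clade.
Only Acroion, Stenaria, Stenensis, Teloma, and Xiphella show the derived state '1' for Trait 3, supporting them as a clade.
Only Acroion, Stenaria, and Stenensis show the derived state '1' for Trait 4, supporting them as a clade.
Trait 5 (derived state '1') is shared by Stenaria and Stenensis — a synapomorphy uniting that clade.
Most parsimonious ingroup topology: ((Xiphella,(Teloma,((Stenensis,Stenaria),Acroion))),Meroodon).
Meroodon is sister to the clade containing all other ingroup taxa, so it is the earliest-diverging (most basal) ingroup lineage.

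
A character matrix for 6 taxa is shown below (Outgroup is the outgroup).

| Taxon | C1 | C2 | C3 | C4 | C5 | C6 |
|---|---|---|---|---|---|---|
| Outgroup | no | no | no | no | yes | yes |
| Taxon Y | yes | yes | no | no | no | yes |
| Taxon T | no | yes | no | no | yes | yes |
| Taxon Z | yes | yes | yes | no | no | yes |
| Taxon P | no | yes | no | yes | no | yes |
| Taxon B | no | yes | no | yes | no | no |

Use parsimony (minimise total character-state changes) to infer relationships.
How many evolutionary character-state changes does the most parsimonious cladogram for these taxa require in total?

6

Character polarity is set by the outgroup: the derived state is whichever differs from the outgroup's state, so for C5, C6 the derived state is 'no', and for the remaining characters it is 'yes'.
Only Taxon Y and Taxon Z show the derived state 'yes' for C1, supporting them as a clade.
All ingroup taxa share the derived state 'yes' for C2; it defines the ingroup but does not resolve relationships within it.
C3: derived state 'yes' in Taxon Z only — an autapomorphy, so it tells us nothing about relationships among taxa.
C4 (derived state 'yes') is shared by Taxon B and Taxon P — a synapomorphy uniting that clade.
Only Taxon B, Taxon P, Taxon Y, and Taxon Z show the derived state 'no' for C5, supporting them as a clade.
C6: derived state 'no' in Taxon B only — an autapomorphy, so it tells us nothing about relationships among taxa.
Most parsimonious ingroup topology: (((Taxon Y,Taxon Z),(Taxon P,Taxon B)),Taxon T).
Changes per character on this tree: C1: 1; C2: 1; C3: 1; C4: 1; C5: 1; C6: 1.
Total = 6.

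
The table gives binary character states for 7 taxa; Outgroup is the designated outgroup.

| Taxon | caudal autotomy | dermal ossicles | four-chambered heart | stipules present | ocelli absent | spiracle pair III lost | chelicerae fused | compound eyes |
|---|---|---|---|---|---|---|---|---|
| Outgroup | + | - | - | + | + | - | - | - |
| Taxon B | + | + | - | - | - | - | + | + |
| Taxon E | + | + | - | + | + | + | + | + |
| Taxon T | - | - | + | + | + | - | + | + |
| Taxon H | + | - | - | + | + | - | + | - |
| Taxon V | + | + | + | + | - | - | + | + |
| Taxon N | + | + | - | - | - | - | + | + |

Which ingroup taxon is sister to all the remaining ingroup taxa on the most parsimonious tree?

Character polarity is set by the outgroup: the derived state is whichever differs from the outgroup's state, so for caudal autotomy, stipules present, ocelli absent the derived state is '-', and for the remaining characters it is '+'.
caudal autotomy (derived state '-') is unique to Taxon T (autapomorphy; uninformative for grouping).
Only Taxon B, Taxon E, Taxon N, and Taxon V show the derived state '+' for dermal ossicles, supporting them as a clade.
four-chambered heart (state '+') occurs in Taxon T and Taxon V but conflicts with the nesting implied by the other characters — most parsimoniously interpreted as homoplasy.
Only Taxon B and Taxon N show the derived state '-' for stipules present, supporting them as a clade.
ocelli absent (derived state '-') is shared by Taxon B, Taxon N, and Taxon V — a synapomorphy uniting that clade.
spiracle pair III lost: derived state '+' in Taxon E only — an autapomorphy, so it tells us nothing about relationships among taxa.
All ingroup taxa share the derived state '+' for chelicerae fused; it defines the ingroup but does not resolve relationships within it.
Only Taxon B, Taxon E, Taxon N, Taxon T, and Taxon V show the derived state '+' for compound eyes, supporting them as a clade.
Most parsimonious ingroup topology: (((((Taxon B,Taxon N),Taxon V),Taxon E),Taxon T),Taxon H).
Taxon H is sister to the clade containing all other ingroup taxa, so it is the earliest-diverging (most basal) ingroup lineage.

Taxon H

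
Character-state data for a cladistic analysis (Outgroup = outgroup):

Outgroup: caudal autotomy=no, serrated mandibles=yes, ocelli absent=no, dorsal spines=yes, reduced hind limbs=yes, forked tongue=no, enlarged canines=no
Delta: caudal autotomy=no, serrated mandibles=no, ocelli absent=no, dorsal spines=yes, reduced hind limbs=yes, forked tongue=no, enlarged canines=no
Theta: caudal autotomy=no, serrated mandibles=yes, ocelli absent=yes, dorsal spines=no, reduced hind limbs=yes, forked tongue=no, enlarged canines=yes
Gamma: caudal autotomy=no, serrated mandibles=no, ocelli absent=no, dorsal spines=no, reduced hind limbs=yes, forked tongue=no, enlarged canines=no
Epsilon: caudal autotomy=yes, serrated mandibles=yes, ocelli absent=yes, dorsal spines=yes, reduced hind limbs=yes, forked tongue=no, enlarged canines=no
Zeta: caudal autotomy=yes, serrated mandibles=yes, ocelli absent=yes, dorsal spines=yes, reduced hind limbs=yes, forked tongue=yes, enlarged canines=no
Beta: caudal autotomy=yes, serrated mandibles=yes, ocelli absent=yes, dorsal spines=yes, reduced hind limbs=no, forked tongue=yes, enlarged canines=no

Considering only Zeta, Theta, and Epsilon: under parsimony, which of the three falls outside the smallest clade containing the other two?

Theta

Character polarity is set by the outgroup: the derived state is whichever differs from the outgroup's state, so for serrated mandibles, dorsal spines, reduced hind limbs the derived state is 'no', and for the remaining characters it is 'yes'.
caudal autotomy (derived state 'yes') is shared by Beta, Epsilon, and Zeta — a synapomorphy uniting that clade.
serrated mandibles: derived state 'no' in Delta and Gamma only — synapomorphy for {Delta, Gamma}.
Only Beta, Epsilon, Theta, and Zeta show the derived state 'yes' for ocelli absent, supporting them as a clade.
dorsal spines groups Gamma and Theta, which is incompatible with the clades supported by the remaining characters; treating it as convergent (homoplasy) costs fewer steps than any alternative tree.
reduced hind limbs: derived state 'no' in Beta only — an autapomorphy, so it tells us nothing about relationships among taxa.
Only Beta and Zeta show the derived state 'yes' for forked tongue, supporting them as a clade.
enlarged canines (derived state 'yes') is unique to Theta (autapomorphy; uninformative for grouping).
Most parsimonious ingroup topology: ((Delta,Gamma),(Theta,(Epsilon,(Zeta,Beta)))).
Zeta and Epsilon share a more recent common ancestor with each other than either does with Theta, so Theta is the least closely related of the three.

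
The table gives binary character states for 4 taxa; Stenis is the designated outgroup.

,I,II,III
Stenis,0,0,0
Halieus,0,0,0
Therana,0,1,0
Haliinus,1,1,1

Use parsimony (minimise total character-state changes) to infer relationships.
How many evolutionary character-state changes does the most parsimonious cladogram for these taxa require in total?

3

The outgroup has state '0' for every character, so '1' is the derived state throughout.
I (derived state '1') is unique to Haliinus (autapomorphy; uninformative for grouping).
II (derived state '1') is shared by Haliinus and Therana — a synapomorphy uniting that clade.
III (derived state '1') is unique to Haliinus (autapomorphy; uninformative for grouping).
Most parsimonious ingroup topology: (Halieus,(Therana,Haliinus)).
Changes per character on this tree: I: 1; II: 1; III: 1.
Total = 3.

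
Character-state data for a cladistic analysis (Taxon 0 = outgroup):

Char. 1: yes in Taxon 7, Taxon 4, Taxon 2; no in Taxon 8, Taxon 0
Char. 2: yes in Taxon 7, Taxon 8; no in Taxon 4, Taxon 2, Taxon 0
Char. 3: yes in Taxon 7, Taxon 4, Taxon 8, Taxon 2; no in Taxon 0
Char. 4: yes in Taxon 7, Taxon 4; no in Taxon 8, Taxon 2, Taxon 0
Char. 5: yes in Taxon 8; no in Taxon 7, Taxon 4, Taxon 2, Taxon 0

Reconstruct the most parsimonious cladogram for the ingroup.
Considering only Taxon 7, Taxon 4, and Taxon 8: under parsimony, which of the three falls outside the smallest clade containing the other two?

Taxon 8

The outgroup has state 'no' for every character, so 'yes' is the derived state throughout.
Only Taxon 2, Taxon 4, and Taxon 7 show the derived state 'yes' for Char. 1, supporting them as a clade.
Char. 2 (state 'yes') occurs in Taxon 7 and Taxon 8 but conflicts with the nesting implied by the other characters — most parsimoniously interpreted as homoplasy.
Char. 3 (derived state 'yes') is shared by all ingroup taxa — unites the whole ingroup.
Char. 4 (derived state 'yes') is shared by Taxon 4 and Taxon 7 — a synapomorphy uniting that clade.
Char. 5: derived state 'yes' in Taxon 8 only — an autapomorphy, so it tells us nothing about relationships among taxa.
Most parsimonious ingroup topology: ((Taxon 2,(Taxon 7,Taxon 4)),Taxon 8).
Taxon 7 and Taxon 4 share a more recent common ancestor with each other than either does with Taxon 8, so Taxon 8 is the least closely related of the three.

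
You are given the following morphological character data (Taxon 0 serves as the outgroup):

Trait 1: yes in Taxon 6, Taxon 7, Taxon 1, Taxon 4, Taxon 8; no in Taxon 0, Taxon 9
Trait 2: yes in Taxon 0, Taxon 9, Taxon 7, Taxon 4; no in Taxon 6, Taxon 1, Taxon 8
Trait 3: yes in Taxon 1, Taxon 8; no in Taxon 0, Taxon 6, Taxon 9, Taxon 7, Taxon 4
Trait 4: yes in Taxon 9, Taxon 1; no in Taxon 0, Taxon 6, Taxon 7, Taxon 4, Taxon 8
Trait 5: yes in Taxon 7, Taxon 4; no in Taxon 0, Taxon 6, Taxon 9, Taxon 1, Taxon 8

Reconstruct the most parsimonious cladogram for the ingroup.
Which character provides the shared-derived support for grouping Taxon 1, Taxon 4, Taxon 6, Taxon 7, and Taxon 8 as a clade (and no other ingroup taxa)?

Trait 1

Character polarity is set by the outgroup: the derived state is whichever differs from the outgroup's state, so for Trait 2 the derived state is 'no', and for the remaining characters it is 'yes'.
Only Taxon 1, Taxon 4, Taxon 6, Taxon 7, and Taxon 8 show the derived state 'yes' for Trait 1, supporting them as a clade.
Trait 2: derived state 'no' in Taxon 1, Taxon 6, and Taxon 8 only — synapomorphy for {Taxon 1, Taxon 6, Taxon 8}.
Only Taxon 1 and Taxon 8 show the derived state 'yes' for Trait 3, supporting them as a clade.
Trait 4 (state 'yes') occurs in Taxon 1 and Taxon 9 but conflicts with the nesting implied by the other characters — most parsimoniously interpreted as homoplasy.
Trait 5: derived state 'yes' in Taxon 4 and Taxon 7 only — synapomorphy for {Taxon 4, Taxon 7}.
Most parsimonious ingroup topology: (((Taxon 6,(Taxon 1,Taxon 8)),(Taxon 7,Taxon 4)),Taxon 9).
The clade {Taxon 1, Taxon 4, Taxon 6, Taxon 7, Taxon 8} is supported by Trait 1: its derived state 'yes' occurs in exactly those taxa and in no other taxon (including the outgroup).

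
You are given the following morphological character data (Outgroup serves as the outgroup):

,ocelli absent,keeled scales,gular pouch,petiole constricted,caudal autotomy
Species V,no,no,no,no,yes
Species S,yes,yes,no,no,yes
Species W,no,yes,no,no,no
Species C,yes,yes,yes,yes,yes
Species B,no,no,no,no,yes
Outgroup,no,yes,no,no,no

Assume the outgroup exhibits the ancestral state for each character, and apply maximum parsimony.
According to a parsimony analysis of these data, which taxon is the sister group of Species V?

Character polarity is set by the outgroup: the derived state is whichever differs from the outgroup's state, so for keeled scales the derived state is 'no', and for the remaining characters it is 'yes'.
ocelli absent: derived state 'yes' in Species C and Species S only — synapomorphy for {Species C, Species S}.
Only Species B and Species V show the derived state 'no' for keeled scales, supporting them as a clade.
gular pouch: derived state 'yes' in Species C only — an autapomorphy, so it tells us nothing about relationships among taxa.
petiole constricted (derived state 'yes') is unique to Species C (autapomorphy; uninformative for grouping).
caudal autotomy: derived state 'yes' in Species B, Species C, Species S, and Species V only — synapomorphy for {Species B, Species C, Species S, Species V}.
Most parsimonious ingroup topology: (Species W,((Species B,Species V),(Species S,Species C))).
Species V and Species B form a cherry on this tree, so they are sister taxa.

Species B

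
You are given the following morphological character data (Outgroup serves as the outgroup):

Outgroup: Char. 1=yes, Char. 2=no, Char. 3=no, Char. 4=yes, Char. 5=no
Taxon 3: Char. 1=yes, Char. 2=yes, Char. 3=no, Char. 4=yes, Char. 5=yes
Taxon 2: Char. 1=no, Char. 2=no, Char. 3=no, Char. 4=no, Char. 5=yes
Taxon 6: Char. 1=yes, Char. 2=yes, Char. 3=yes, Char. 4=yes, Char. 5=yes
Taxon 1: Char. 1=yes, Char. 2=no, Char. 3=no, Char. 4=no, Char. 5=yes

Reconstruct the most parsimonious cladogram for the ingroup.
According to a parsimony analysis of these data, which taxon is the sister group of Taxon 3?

Taxon 6

Character polarity is set by the outgroup: the derived state is whichever differs from the outgroup's state, so for Char. 1, Char. 4 the derived state is 'no', and for the remaining characters it is 'yes'.
Char. 1: derived state 'no' in Taxon 2 only — an autapomorphy, so it tells us nothing about relationships among taxa.
Char. 2 (derived state 'yes') is shared by Taxon 3 and Taxon 6 — a synapomorphy uniting that clade.
Char. 3 (derived state 'yes') is unique to Taxon 6 (autapomorphy; uninformative for grouping).
Char. 4: derived state 'no' in Taxon 1 and Taxon 2 only — synapomorphy for {Taxon 1, Taxon 2}.
Char. 5 (derived state 'yes') is shared by all ingroup taxa — unites the whole ingroup.
Most parsimonious ingroup topology: ((Taxon 3,Taxon 6),(Taxon 2,Taxon 1)).
Taxon 3 and Taxon 6 form a cherry on this tree, so they are sister taxa.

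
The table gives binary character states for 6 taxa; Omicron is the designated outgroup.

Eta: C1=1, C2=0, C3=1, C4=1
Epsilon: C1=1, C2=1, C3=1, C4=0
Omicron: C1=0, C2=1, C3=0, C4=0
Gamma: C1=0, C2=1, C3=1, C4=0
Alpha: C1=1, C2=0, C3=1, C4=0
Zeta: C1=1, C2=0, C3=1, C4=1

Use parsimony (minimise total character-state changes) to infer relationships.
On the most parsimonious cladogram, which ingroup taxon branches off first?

Character polarity is set by the outgroup: the derived state is whichever differs from the outgroup's state, so for C2 the derived state is '0', and for the remaining characters it is '1'.
C1: derived state '1' in Alpha, Epsilon, Eta, and Zeta only — synapomorphy for {Alpha, Epsilon, Eta, Zeta}.
C2 (derived state '0') is shared by Alpha, Eta, and Zeta — a synapomorphy uniting that clade.
All ingroup taxa share the derived state '1' for C3; it defines the ingroup but does not resolve relationships within it.
Only Eta and Zeta show the derived state '1' for C4, supporting them as a clade.
Most parsimonious ingroup topology: (((Alpha,(Zeta,Eta)),Epsilon),Gamma).
Gamma is sister to the clade containing all other ingroup taxa, so it is the earliest-diverging (most basal) ingroup lineage.

Gamma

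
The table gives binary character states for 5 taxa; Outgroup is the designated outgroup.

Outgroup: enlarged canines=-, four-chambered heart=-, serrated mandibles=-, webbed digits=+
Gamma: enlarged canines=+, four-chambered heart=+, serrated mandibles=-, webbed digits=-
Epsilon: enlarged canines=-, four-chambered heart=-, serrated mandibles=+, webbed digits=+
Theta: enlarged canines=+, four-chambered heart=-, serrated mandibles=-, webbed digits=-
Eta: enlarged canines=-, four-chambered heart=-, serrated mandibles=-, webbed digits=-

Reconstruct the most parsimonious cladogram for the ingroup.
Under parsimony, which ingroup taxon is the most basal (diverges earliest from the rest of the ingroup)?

Character polarity is set by the outgroup: the derived state is whichever differs from the outgroup's state, so for webbed digits the derived state is '-', and for the remaining characters it is '+'.
Only Gamma and Theta show the derived state '+' for enlarged canines, supporting them as a clade.
four-chambered heart (derived state '+') is unique to Gamma (autapomorphy; uninformative for grouping).
serrated mandibles (derived state '+') is unique to Epsilon (autapomorphy; uninformative for grouping).
webbed digits: derived state '-' in Eta, Gamma, and Theta only — synapomorphy for {Eta, Gamma, Theta}.
Most parsimonious ingroup topology: (((Gamma,Theta),Eta),Epsilon).
Epsilon is sister to the clade containing all other ingroup taxa, so it is the earliest-diverging (most basal) ingroup lineage.

Epsilon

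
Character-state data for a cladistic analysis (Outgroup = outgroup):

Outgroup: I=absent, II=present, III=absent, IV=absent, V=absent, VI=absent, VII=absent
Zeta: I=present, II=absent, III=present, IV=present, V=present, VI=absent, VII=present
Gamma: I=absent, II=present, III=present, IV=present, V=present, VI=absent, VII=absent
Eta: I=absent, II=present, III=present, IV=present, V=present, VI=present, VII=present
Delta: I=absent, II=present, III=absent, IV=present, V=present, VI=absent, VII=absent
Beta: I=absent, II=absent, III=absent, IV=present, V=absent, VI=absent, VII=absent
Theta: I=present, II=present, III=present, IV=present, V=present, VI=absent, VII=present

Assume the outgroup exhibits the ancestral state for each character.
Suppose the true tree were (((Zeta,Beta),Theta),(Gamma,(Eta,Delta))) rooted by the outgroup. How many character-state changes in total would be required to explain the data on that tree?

13

Map each character onto (((Zeta,Beta),Theta),(Gamma,(Eta,Delta))) (rooted by Outgroup) and count the minimum state changes it requires (Fitch parsimony):
I: 2; II: 1; III: 3; IV: 1; V: 2; VI: 1; VII: 3.
Total tree length = 13.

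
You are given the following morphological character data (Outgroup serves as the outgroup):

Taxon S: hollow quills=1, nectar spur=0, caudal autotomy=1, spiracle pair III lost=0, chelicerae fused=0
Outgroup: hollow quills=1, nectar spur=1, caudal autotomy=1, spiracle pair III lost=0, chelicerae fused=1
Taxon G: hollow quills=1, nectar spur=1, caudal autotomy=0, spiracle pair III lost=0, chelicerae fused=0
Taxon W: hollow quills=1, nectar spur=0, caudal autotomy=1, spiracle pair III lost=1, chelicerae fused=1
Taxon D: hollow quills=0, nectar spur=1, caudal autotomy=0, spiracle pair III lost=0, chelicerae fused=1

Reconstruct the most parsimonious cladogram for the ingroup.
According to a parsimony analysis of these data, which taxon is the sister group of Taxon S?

Character polarity is set by the outgroup: the derived state is whichever differs from the outgroup's state, so for hollow quills, nectar spur, caudal autotomy, chelicerae fused the derived state is '0', and for the remaining characters it is '1'.
hollow quills (derived state '0') is unique to Taxon D (autapomorphy; uninformative for grouping).
nectar spur (derived state '0') is shared by Taxon S and Taxon W — a synapomorphy uniting that clade.
caudal autotomy: derived state '0' in Taxon D and Taxon G only — synapomorphy for {Taxon D, Taxon G}.
spiracle pair III lost (derived state '1') is unique to Taxon W (autapomorphy; uninformative for grouping).
chelicerae fused groups Taxon G and Taxon S, which is incompatible with the clades supported by the remaining characters; treating it as convergent (homoplasy) costs fewer steps than any alternative tree.
Most parsimonious ingroup topology: ((Taxon G,Taxon D),(Taxon S,Taxon W)).
Taxon S and Taxon W form a cherry on this tree, so they are sister taxa.

Taxon W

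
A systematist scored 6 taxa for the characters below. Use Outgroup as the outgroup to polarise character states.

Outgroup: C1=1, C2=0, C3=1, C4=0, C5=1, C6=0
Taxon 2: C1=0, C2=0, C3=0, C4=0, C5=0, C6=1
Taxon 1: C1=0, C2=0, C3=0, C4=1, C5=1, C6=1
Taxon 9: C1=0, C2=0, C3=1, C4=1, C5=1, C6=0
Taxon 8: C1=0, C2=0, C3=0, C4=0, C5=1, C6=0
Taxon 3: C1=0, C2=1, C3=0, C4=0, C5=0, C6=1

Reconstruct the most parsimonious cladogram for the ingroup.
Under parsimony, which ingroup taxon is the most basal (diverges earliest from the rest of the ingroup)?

Taxon 9

Character polarity is set by the outgroup: the derived state is whichever differs from the outgroup's state, so for C1, C3, C5 the derived state is '0', and for the remaining characters it is '1'.
All ingroup taxa share the derived state '0' for C1; it defines the ingroup but does not resolve relationships within it.
C2: derived state '1' in Taxon 3 only — an autapomorphy, so it tells us nothing about relationships among taxa.
Only Taxon 1, Taxon 2, Taxon 3, and Taxon 8 show the derived state '0' for C3, supporting them as a clade.
C4 (state '1') occurs in Taxon 1 and Taxon 9 but conflicts with the nesting implied by the other characters — most parsimoniously interpreted as homoplasy.
Only Taxon 2 and Taxon 3 show the derived state '0' for C5, supporting them as a clade.
C6: derived state '1' in Taxon 1, Taxon 2, and Taxon 3 only — synapomorphy for {Taxon 1, Taxon 2, Taxon 3}.
Most parsimonious ingroup topology: ((((Taxon 2,Taxon 3),Taxon 1),Taxon 8),Taxon 9).
Taxon 9 is sister to the clade containing all other ingroup taxa, so it is the earliest-diverging (most basal) ingroup lineage.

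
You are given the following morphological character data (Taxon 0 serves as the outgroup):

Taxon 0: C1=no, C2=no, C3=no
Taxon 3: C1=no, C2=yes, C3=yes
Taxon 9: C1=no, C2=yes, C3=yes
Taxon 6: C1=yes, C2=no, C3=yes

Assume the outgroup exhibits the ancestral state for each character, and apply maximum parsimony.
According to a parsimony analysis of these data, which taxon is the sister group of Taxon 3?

Taxon 9

The outgroup has state 'no' for every character, so 'yes' is the derived state throughout.
C1 (derived state 'yes') is unique to Taxon 6 (autapomorphy; uninformative for grouping).
Only Taxon 3 and Taxon 9 show the derived state 'yes' for C2, supporting them as a clade.
C3 (derived state 'yes') is shared by all ingroup taxa — unites the whole ingroup.
Most parsimonious ingroup topology: ((Taxon 3,Taxon 9),Taxon 6).
Taxon 3 and Taxon 9 form a cherry on this tree, so they are sister taxa.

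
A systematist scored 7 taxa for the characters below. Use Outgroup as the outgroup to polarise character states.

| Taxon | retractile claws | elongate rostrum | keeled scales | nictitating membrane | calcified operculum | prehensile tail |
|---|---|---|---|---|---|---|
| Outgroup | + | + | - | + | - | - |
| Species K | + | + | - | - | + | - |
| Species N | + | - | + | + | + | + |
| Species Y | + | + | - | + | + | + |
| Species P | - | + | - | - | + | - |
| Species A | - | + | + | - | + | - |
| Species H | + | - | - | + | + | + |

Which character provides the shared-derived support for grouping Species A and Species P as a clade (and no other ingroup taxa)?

Character polarity is set by the outgroup: the derived state is whichever differs from the outgroup's state, so for retractile claws, elongate rostrum, nictitating membrane the derived state is '-', and for the remaining characters it is '+'.
retractile claws: derived state '-' in Species A and Species P only — synapomorphy for {Species A, Species P}.
elongate rostrum (derived state '-') is shared by Species H and Species N — a synapomorphy uniting that clade.
keeled scales groups Species A and Species N, which is incompatible with the clades supported by the remaining characters; treating it as convergent (homoplasy) costs fewer steps than any alternative tree.
nictitating membrane (derived state '-') is shared by Species A, Species K, and Species P — a synapomorphy uniting that clade.
All ingroup taxa share the derived state '+' for calcified operculum; it defines the ingroup but does not resolve relationships within it.
prehensile tail: derived state '+' in Species H, Species N, and Species Y only — synapomorphy for {Species H, Species N, Species Y}.
Most parsimonious ingroup topology: ((Species K,(Species P,Species A)),((Species N,Species H),Species Y)).
The clade {Species A, Species P} is supported by retractile claws: its derived state '-' occurs in exactly those taxa and in no other taxon (including the outgroup).

retractile claws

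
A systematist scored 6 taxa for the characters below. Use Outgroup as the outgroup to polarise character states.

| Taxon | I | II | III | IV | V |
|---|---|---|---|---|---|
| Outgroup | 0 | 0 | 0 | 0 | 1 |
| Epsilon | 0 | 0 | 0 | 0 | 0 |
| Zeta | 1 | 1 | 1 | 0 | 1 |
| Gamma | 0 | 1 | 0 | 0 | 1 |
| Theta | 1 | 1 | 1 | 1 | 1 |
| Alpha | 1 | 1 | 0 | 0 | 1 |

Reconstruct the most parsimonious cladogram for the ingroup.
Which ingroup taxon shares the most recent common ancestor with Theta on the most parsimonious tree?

Character polarity is set by the outgroup: the derived state is whichever differs from the outgroup's state, so for V the derived state is '0', and for the remaining characters it is '1'.
I: derived state '1' in Alpha, Theta, and Zeta only — synapomorphy for {Alpha, Theta, Zeta}.
Only Alpha, Gamma, Theta, and Zeta show the derived state '1' for II, supporting them as a clade.
III (derived state '1') is shared by Theta and Zeta — a synapomorphy uniting that clade.
IV: derived state '1' in Theta only — an autapomorphy, so it tells us nothing about relationships among taxa.
V: derived state '0' in Epsilon only — an autapomorphy, so it tells us nothing about relationships among taxa.
Most parsimonious ingroup topology: (Epsilon,(((Zeta,Theta),Alpha),Gamma)).
Theta and Zeta form a cherry on this tree, so they are sister taxa.

Zeta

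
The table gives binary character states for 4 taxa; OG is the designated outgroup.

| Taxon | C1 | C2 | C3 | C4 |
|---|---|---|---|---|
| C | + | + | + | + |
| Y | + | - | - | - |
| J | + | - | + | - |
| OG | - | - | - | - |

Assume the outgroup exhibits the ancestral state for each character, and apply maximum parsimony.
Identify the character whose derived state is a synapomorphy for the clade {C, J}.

The outgroup has state '-' for every character, so '+' is the derived state throughout.
C1 (derived state '+') is shared by all ingroup taxa — unites the whole ingroup.
C2 (derived state '+') is unique to C (autapomorphy; uninformative for grouping).
C3 (derived state '+') is shared by C and J — a synapomorphy uniting that clade.
C4: derived state '+' in C only — an autapomorphy, so it tells us nothing about relationships among taxa.
Most parsimonious ingroup topology: ((C,J),Y).
The clade {C, J} is supported by C3: its derived state '+' occurs in exactly those taxa and in no other taxon (including the outgroup).

C3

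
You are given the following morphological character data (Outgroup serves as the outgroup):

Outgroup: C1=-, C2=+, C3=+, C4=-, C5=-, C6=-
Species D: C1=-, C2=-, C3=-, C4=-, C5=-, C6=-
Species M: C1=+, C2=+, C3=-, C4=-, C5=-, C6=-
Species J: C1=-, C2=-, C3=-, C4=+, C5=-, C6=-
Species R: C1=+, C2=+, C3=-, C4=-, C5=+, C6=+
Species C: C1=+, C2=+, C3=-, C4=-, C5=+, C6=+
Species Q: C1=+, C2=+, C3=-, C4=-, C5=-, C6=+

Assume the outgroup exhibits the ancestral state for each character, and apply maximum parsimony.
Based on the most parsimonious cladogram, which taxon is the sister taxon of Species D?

Species J

Character polarity is set by the outgroup: the derived state is whichever differs from the outgroup's state, so for C2, C3 the derived state is '-', and for the remaining characters it is '+'.
C1 (derived state '+') is shared by Species C, Species M, Species Q, and Species R — a synapomorphy uniting that clade.
C2: derived state '-' in Species D and Species J only — synapomorphy for {Species D, Species J}.
C3 (derived state '-') is shared by all ingroup taxa — unites the whole ingroup.
C4 (derived state '+') is unique to Species J (autapomorphy; uninformative for grouping).
C5 (derived state '+') is shared by Species C and Species R — a synapomorphy uniting that clade.
C6 (derived state '+') is shared by Species C, Species Q, and Species R — a synapomorphy uniting that clade.
Most parsimonious ingroup topology: ((Species D,Species J),(Species M,((Species R,Species C),Species Q))).
Species D and Species J form a cherry on this tree, so they are sister taxa.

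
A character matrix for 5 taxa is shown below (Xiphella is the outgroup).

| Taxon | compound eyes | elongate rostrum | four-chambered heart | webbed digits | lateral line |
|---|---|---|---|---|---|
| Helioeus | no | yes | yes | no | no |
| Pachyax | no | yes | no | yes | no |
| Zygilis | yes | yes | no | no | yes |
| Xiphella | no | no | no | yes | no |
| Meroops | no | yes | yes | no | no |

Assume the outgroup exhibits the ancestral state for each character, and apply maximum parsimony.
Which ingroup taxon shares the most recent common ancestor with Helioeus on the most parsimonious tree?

Meroops

Character polarity is set by the outgroup: the derived state is whichever differs from the outgroup's state, so for webbed digits the derived state is 'no', and for the remaining characters it is 'yes'.
compound eyes (derived state 'yes') is unique to Zygilis (autapomorphy; uninformative for grouping).
All ingroup taxa share the derived state 'yes' for elongate rostrum; it defines the ingroup but does not resolve relationships within it.
four-chambered heart (derived state 'yes') is shared by Helioeus and Meroops — a synapomorphy uniting that clade.
Only Helioeus, Meroops, and Zygilis show the derived state 'no' for webbed digits, supporting them as a clade.
lateral line: derived state 'yes' in Zygilis only — an autapomorphy, so it tells us nothing about relationships among taxa.
Most parsimonious ingroup topology: (((Helioeus,Meroops),Zygilis),Pachyax).
Helioeus and Meroops form a cherry on this tree, so they are sister taxa.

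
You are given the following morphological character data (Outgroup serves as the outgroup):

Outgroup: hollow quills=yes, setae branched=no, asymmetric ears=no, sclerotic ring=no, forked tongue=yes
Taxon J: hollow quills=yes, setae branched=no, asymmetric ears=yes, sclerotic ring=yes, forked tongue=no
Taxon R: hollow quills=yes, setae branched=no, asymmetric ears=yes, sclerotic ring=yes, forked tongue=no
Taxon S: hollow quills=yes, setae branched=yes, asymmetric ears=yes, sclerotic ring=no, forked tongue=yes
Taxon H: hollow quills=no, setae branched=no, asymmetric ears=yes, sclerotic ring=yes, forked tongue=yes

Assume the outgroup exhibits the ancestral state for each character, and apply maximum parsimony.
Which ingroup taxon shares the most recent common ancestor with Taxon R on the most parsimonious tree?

Character polarity is set by the outgroup: the derived state is whichever differs from the outgroup's state, so for hollow quills, forked tongue the derived state is 'no', and for the remaining characters it is 'yes'.
hollow quills: derived state 'no' in Taxon H only — an autapomorphy, so it tells us nothing about relationships among taxa.
setae branched (derived state 'yes') is unique to Taxon S (autapomorphy; uninformative for grouping).
asymmetric ears (derived state 'yes') is shared by all ingroup taxa — unites the whole ingroup.
sclerotic ring (derived state 'yes') is shared by Taxon H, Taxon J, and Taxon R — a synapomorphy uniting that clade.
forked tongue: derived state 'no' in Taxon J and Taxon R only — synapomorphy for {Taxon J, Taxon R}.
Most parsimonious ingroup topology: (((Taxon J,Taxon R),Taxon H),Taxon S).
Taxon R and Taxon J form a cherry on this tree, so they are sister taxa.

Taxon J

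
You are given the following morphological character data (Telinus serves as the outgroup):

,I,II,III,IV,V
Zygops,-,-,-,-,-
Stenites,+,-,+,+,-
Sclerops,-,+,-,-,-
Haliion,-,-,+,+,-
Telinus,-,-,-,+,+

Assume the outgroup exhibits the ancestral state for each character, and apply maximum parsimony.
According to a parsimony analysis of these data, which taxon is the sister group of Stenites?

Character polarity is set by the outgroup: the derived state is whichever differs from the outgroup's state, so for IV, V the derived state is '-', and for the remaining characters it is '+'.
I (derived state '+') is unique to Stenites (autapomorphy; uninformative for grouping).
II (derived state '+') is unique to Sclerops (autapomorphy; uninformative for grouping).
III: derived state '+' in Haliion and Stenites only — synapomorphy for {Haliion, Stenites}.
IV (derived state '-') is shared by Sclerops and Zygops — a synapomorphy uniting that clade.
All ingroup taxa share the derived state '-' for V; it defines the ingroup but does not resolve relationships within it.
Most parsimonious ingroup topology: ((Zygops,Sclerops),(Haliion,Stenites)).
Stenites and Haliion form a cherry on this tree, so they are sister taxa.

Haliion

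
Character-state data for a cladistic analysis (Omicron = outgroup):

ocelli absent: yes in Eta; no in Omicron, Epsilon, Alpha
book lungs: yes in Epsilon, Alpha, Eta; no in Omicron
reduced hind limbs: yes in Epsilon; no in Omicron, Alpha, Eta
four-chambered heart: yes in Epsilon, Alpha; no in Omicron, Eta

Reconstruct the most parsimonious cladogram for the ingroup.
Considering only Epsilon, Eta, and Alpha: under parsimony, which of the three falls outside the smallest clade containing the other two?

Eta

The outgroup has state 'no' for every character, so 'yes' is the derived state throughout.
ocelli absent (derived state 'yes') is unique to Eta (autapomorphy; uninformative for grouping).
All ingroup taxa share the derived state 'yes' for book lungs; it defines the ingroup but does not resolve relationships within it.
reduced hind limbs: derived state 'yes' in Epsilon only — an autapomorphy, so it tells us nothing about relationships among taxa.
four-chambered heart (derived state 'yes') is shared by Alpha and Epsilon — a synapomorphy uniting that clade.
Most parsimonious ingroup topology: ((Epsilon,Alpha),Eta).
Alpha and Epsilon share a more recent common ancestor with each other than either does with Eta, so Eta is the least closely related of the three.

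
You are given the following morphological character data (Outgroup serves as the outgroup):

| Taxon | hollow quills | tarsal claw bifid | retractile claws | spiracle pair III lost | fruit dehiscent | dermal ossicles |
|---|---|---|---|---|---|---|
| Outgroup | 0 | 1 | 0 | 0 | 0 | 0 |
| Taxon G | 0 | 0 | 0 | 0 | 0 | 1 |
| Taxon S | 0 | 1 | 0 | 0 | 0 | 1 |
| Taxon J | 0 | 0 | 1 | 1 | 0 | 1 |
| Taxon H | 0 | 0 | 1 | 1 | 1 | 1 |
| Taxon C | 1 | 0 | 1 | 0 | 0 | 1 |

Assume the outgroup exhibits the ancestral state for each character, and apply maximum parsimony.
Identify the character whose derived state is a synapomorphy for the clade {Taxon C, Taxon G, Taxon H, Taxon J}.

Character polarity is set by the outgroup: the derived state is whichever differs from the outgroup's state, so for tarsal claw bifid the derived state is '0', and for the remaining characters it is '1'.
hollow quills: derived state '1' in Taxon C only — an autapomorphy, so it tells us nothing about relationships among taxa.
Only Taxon C, Taxon G, Taxon H, and Taxon J show the derived state '0' for tarsal claw bifid, supporting them as a clade.
retractile claws: derived state '1' in Taxon C, Taxon H, and Taxon J only — synapomorphy for {Taxon C, Taxon H, Taxon J}.
spiracle pair III lost: derived state '1' in Taxon H and Taxon J only — synapomorphy for {Taxon H, Taxon J}.
fruit dehiscent (derived state '1') is unique to Taxon H (autapomorphy; uninformative for grouping).
All ingroup taxa share the derived state '1' for dermal ossicles; it defines the ingroup but does not resolve relationships within it.
Most parsimonious ingroup topology: ((Taxon G,((Taxon J,Taxon H),Taxon C)),Taxon S).
The clade {Taxon C, Taxon G, Taxon H, Taxon J} is supported by tarsal claw bifid: its derived state '0' occurs in exactly those taxa and in no other taxon (including the outgroup).

tarsal claw bifid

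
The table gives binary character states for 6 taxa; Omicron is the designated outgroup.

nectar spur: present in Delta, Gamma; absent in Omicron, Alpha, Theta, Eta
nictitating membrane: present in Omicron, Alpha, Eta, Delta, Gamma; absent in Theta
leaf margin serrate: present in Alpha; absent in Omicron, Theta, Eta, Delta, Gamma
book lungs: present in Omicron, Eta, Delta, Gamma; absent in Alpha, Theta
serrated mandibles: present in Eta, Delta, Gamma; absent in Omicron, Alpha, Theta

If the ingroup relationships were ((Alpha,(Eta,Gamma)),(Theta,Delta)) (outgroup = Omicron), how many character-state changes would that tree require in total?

8

Map each character onto ((Alpha,(Eta,Gamma)),(Theta,Delta)) (rooted by Omicron) and count the minimum state changes it requires (Fitch parsimony):
nectar spur: 2; nictitating membrane: 1; leaf margin serrate: 1; book lungs: 2; serrated mandibles: 2.
Total tree length = 8.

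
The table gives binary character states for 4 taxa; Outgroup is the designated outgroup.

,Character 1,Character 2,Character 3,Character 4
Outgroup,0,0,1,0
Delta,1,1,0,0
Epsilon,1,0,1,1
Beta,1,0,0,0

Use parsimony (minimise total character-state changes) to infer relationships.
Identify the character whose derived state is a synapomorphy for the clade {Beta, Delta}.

Character 3

Character polarity is set by the outgroup: the derived state is whichever differs from the outgroup's state, so for Character 3 the derived state is '0', and for the remaining characters it is '1'.
Character 1 (derived state '1') is shared by all ingroup taxa — unites the whole ingroup.
Character 2 (derived state '1') is unique to Delta (autapomorphy; uninformative for grouping).
Only Beta and Delta show the derived state '0' for Character 3, supporting them as a clade.
Character 4 (derived state '1') is unique to Epsilon (autapomorphy; uninformative for grouping).
Most parsimonious ingroup topology: ((Delta,Beta),Epsilon).
The clade {Beta, Delta} is supported by Character 3: its derived state '0' occurs in exactly those taxa and in no other taxon (including the outgroup).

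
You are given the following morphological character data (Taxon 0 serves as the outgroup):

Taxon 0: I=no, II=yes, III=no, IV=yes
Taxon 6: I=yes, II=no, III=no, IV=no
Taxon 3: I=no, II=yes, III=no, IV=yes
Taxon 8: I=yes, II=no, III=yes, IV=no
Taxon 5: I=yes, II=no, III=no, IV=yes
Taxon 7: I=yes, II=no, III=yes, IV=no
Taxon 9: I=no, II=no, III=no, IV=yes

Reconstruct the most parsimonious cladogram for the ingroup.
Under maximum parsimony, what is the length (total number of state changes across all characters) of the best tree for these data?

Character polarity is set by the outgroup: the derived state is whichever differs from the outgroup's state, so for II, IV the derived state is 'no', and for the remaining characters it is 'yes'.
I (derived state 'yes') is shared by Taxon 5, Taxon 6, Taxon 7, and Taxon 8 — a synapomorphy uniting that clade.
Only Taxon 5, Taxon 6, Taxon 7, Taxon 8, and Taxon 9 show the derived state 'no' for II, supporting them as a clade.
III (derived state 'yes') is shared by Taxon 7 and Taxon 8 — a synapomorphy uniting that clade.
IV: derived state 'no' in Taxon 6, Taxon 7, and Taxon 8 only — synapomorphy for {Taxon 6, Taxon 7, Taxon 8}.
Most parsimonious ingroup topology: ((((Taxon 6,(Taxon 8,Taxon 7)),Taxon 5),Taxon 9),Taxon 3).
Changes per character on this tree: I: 1; II: 1; III: 1; IV: 1.
Total = 4.

4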